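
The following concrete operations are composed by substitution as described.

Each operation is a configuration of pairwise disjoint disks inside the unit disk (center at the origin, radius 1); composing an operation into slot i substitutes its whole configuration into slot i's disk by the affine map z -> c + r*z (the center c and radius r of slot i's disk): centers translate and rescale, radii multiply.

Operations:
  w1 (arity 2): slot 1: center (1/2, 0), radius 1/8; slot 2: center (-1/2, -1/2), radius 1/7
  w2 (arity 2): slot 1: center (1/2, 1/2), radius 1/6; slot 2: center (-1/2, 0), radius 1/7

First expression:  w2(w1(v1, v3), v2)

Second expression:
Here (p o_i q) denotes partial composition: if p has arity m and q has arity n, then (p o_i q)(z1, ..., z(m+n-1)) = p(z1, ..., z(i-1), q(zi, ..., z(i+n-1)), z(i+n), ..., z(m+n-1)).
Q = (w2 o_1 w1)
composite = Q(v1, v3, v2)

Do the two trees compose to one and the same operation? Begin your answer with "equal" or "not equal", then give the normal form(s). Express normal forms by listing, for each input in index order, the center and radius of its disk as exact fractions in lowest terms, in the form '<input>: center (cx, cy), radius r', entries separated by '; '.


Reducing the first expression gives v1: center (7/12, 1/2), radius 1/48; v2: center (-1/2, 0), radius 1/7; v3: center (5/12, 5/12), radius 1/42
Reducing the second expression gives v1: center (7/12, 1/2), radius 1/48; v2: center (-1/2, 0), radius 1/7; v3: center (5/12, 5/12), radius 1/42
One common form — equal.

equal: each reduces to v1: center (7/12, 1/2), radius 1/48; v2: center (-1/2, 0), radius 1/7; v3: center (5/12, 5/12), radius 1/42


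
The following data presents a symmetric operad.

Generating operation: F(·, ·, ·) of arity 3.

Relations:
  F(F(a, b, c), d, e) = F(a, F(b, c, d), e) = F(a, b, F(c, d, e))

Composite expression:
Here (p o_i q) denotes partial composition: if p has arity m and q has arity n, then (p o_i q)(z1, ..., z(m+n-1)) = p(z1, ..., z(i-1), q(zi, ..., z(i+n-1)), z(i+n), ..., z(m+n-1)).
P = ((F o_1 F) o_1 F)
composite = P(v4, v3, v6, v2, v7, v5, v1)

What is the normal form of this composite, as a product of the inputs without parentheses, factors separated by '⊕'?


v4 ⊕ v3 ⊕ v6 ⊕ v2 ⊕ v7 ⊕ v5 ⊕ v1


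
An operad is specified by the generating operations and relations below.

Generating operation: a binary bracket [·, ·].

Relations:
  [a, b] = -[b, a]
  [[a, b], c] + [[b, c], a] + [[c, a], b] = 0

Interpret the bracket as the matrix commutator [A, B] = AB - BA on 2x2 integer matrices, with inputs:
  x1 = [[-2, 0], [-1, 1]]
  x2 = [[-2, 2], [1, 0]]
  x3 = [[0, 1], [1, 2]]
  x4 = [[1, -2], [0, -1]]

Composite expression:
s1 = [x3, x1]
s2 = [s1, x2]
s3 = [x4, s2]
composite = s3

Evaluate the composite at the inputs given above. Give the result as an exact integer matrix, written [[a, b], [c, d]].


[[-24, 56], [-24, 24]]

[x3, x1] = [[-1, 3], [-5, 1]]
[[x3, x1], x2] = [[13, 2], [12, -13]]
[x4, [[x3, x1], x2]] = [[-24, 56], [-24, 24]]


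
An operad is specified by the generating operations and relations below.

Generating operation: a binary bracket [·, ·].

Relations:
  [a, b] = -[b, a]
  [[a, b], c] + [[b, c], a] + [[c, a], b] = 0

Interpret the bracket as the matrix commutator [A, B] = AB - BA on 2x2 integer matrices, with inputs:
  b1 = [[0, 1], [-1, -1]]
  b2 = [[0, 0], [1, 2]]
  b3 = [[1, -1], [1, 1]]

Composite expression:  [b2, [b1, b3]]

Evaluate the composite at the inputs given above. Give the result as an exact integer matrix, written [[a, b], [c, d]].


[[1, 2], [-2, -1]]

[b1, b3] = [[0, -1], [-1, 0]]
[b2, [b1, b3]] = [[1, 2], [-2, -1]]


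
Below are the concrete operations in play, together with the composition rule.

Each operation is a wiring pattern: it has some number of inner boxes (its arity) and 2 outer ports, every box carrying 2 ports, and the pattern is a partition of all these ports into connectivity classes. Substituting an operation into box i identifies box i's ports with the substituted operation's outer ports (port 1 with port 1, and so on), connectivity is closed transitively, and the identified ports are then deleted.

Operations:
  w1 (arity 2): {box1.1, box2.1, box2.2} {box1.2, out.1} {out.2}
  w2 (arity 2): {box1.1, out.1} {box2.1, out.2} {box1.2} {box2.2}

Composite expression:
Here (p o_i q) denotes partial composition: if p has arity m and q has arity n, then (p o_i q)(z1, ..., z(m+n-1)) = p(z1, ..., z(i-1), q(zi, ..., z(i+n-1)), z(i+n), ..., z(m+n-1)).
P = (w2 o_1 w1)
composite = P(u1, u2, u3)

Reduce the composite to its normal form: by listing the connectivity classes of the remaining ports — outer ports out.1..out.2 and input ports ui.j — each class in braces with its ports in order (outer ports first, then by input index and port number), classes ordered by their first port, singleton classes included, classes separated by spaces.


Two ports join when wires chain via w2-identified ports.
through w1, on inputs (u1, u2): {out.1, u1.2} {out.2} {u1.1, u2.1, u2.2} (out.j = stage outer ports)
through w2, on inputs (u1, u2, u3): {out.1, u1.2} {out.2, u3.1} {u1.1, u2.1, u2.2} {u3.2} (out.j = stage outer ports)

{out.1, u1.2} {out.2, u3.1} {u1.1, u2.1, u2.2} {u3.2}


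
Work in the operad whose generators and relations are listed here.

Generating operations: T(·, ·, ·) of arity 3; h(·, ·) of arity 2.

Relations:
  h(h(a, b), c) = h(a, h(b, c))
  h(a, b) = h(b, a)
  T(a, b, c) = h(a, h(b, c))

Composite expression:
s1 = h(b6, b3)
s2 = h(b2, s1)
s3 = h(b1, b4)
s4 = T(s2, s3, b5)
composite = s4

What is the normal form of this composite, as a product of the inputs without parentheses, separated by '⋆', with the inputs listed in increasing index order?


b1 ⋆ b2 ⋆ b3 ⋆ b4 ⋆ b5 ⋆ b6

Shape and order are irrelevant to T; the b-input set decides.
h(b6, b3) spells out as b6 ⋆ b3
h(b2, h(b6, b3)) spells out as b2 ⋆ b6 ⋆ b3
h(b1, b4) spells out as b1 ⋆ b4
T(h(b2, h(b6, b3)), h(b1, b4), b5) spells out as b2 ⋆ b6 ⋆ b3 ⋆ b1 ⋆ b4 ⋆ b5
putting the inputs in ascending order: b1 ⋆ b2 ⋆ b3 ⋆ b4 ⋆ b5 ⋆ b6


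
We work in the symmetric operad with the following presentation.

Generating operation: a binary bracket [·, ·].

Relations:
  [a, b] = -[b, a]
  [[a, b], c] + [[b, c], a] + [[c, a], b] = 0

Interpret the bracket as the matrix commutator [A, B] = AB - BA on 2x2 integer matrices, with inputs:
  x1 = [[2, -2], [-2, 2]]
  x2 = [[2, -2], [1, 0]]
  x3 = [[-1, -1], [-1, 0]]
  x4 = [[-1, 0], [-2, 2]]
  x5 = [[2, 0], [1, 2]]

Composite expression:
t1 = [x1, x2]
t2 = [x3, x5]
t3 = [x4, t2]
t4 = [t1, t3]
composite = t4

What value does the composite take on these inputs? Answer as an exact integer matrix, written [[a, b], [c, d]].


[[28, 0], [84, -28]]


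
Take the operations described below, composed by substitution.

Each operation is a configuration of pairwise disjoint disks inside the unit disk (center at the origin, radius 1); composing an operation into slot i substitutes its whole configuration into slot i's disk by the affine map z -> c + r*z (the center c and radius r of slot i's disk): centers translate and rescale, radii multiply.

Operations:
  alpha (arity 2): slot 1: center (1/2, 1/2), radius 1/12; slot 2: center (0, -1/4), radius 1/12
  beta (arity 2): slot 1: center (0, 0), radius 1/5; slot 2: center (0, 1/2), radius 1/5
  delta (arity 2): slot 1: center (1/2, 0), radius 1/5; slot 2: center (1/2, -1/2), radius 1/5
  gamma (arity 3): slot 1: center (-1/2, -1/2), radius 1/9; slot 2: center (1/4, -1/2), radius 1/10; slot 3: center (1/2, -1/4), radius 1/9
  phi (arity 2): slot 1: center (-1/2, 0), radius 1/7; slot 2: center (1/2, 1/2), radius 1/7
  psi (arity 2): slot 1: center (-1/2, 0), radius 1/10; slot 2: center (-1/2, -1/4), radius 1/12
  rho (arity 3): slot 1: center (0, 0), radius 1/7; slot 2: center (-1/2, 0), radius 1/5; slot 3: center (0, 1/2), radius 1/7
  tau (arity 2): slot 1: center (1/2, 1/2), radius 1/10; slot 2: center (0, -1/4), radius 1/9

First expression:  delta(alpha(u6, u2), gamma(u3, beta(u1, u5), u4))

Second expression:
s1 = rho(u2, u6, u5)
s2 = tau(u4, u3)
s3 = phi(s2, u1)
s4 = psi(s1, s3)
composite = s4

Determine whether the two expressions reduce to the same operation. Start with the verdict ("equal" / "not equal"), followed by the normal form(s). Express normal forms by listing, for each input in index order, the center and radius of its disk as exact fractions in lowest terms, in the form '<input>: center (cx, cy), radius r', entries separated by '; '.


not equal: they reduce to u1: center (11/20, -3/5), radius 1/250; u2: center (1/2, -1/20), radius 1/60; u3: center (2/5, -3/5), radius 1/45; u4: center (3/5, -11/20), radius 1/45; u5: center (11/20, -59/100), radius 1/250; u6: center (3/5, 1/10), radius 1/60 and u1: center (-11/24, -5/24), radius 1/84; u2: center (-1/2, 0), radius 1/70; u3: center (-13/24, -85/336), radius 1/756; u4: center (-15/28, -41/168), radius 1/840; u5: center (-1/2, 1/20), radius 1/70; u6: center (-11/20, 0), radius 1/50

Normal form of the first expression: u1: center (11/20, -3/5), radius 1/250; u2: center (1/2, -1/20), radius 1/60; u3: center (2/5, -3/5), radius 1/45; u4: center (3/5, -11/20), radius 1/45; u5: center (11/20, -59/100), radius 1/250; u6: center (3/5, 1/10), radius 1/60
Normal form of the second expression: u1: center (-11/24, -5/24), radius 1/84; u2: center (-1/2, 0), radius 1/70; u3: center (-13/24, -85/336), radius 1/756; u4: center (-15/28, -41/168), radius 1/840; u5: center (-1/2, 1/20), radius 1/70; u6: center (-11/20, 0), radius 1/50
No match — not equal.


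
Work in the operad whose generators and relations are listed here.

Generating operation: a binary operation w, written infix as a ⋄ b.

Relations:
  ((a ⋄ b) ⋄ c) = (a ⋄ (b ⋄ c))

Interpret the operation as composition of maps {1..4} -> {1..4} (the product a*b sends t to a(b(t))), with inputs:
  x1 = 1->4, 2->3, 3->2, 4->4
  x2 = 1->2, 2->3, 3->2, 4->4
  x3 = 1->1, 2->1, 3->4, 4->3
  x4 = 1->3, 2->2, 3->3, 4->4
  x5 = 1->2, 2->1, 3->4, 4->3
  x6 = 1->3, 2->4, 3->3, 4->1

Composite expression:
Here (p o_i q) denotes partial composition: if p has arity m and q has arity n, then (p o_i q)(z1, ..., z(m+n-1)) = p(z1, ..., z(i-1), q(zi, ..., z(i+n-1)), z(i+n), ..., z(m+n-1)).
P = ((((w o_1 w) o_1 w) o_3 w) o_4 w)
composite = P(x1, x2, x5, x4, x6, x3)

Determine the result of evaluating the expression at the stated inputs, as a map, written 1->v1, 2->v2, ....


1->4, 2->4, 3->4, 4->4

(x1 ⋄ x2) = 1->3, 2->2, 3->3, 4->4
(x4 ⋄ x6) = 1->3, 2->4, 3->3, 4->3
(x5 ⋄ (x4 ⋄ x6)) = 1->4, 2->3, 3->4, 4->4
((x1 ⋄ x2) ⋄ (x5 ⋄ (x4 ⋄ x6))) = 1->4, 2->3, 3->4, 4->4
(((x1 ⋄ x2) ⋄ (x5 ⋄ (x4 ⋄ x6))) ⋄ x3) = 1->4, 2->4, 3->4, 4->4


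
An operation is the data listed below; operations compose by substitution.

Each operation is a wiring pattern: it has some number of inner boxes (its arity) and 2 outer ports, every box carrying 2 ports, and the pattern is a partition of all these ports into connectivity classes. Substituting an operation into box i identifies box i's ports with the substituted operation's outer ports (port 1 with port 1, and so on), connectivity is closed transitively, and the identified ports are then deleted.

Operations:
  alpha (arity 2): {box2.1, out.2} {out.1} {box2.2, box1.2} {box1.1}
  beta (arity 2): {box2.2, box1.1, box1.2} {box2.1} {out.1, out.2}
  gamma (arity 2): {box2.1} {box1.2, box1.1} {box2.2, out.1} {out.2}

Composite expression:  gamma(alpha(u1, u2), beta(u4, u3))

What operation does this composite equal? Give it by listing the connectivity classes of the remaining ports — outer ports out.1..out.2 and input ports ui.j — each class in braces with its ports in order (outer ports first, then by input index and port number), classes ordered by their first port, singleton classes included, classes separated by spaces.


{out.1} {out.2} {u1.1} {u1.2, u2.2} {u2.1} {u3.1} {u3.2, u4.1, u4.2}

Substituting into gamma glues patterns; closure does the rest.
through alpha, on inputs (u1, u2): {out.1} {out.2, u2.1} {u1.1} {u1.2, u2.2} (out.j = stage outer ports)
through beta, on inputs (u4, u3): {out.1, out.2} {u3.1} {u3.2, u4.1, u4.2} (out.j = stage outer ports)
through gamma, on inputs (u1, u2, u4, u3): {out.1} {out.2} {u1.1} {u1.2, u2.2} {u2.1} {u3.1} {u3.2, u4.1, u4.2} (out.j = stage outer ports)


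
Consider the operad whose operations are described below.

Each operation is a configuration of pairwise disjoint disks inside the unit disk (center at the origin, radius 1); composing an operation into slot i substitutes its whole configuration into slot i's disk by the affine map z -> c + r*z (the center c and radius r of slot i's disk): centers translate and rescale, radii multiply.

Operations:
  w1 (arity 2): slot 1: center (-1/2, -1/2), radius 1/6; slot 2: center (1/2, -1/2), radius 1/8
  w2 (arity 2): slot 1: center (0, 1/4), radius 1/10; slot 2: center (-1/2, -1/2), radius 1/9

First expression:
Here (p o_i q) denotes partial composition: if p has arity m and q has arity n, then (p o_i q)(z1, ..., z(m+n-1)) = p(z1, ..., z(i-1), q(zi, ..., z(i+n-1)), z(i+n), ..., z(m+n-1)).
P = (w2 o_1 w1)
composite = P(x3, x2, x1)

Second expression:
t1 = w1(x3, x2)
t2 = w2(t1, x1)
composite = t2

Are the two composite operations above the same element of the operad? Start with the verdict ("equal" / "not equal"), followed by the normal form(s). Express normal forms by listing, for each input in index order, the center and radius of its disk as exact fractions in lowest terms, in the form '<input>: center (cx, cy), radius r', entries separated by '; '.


The first expression reduces to x1: center (-1/2, -1/2), radius 1/9; x2: center (1/20, 1/5), radius 1/80; x3: center (-1/20, 1/5), radius 1/60
The second expression reduces to x1: center (-1/2, -1/2), radius 1/9; x2: center (1/20, 1/5), radius 1/80; x3: center (-1/20, 1/5), radius 1/60
The normal forms match — equal.

equal; the common form is x1: center (-1/2, -1/2), radius 1/9; x2: center (1/20, 1/5), radius 1/80; x3: center (-1/20, 1/5), radius 1/60


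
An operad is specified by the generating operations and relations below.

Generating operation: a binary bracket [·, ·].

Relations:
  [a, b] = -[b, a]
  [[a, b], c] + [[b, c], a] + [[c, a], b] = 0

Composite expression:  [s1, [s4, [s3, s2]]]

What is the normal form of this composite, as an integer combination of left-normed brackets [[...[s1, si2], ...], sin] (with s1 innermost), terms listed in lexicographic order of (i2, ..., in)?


[[[s1, s2], s3], s4] - [[[s1, s3], s2], s4] - [[[s1, s4], s2], s3] + [[[s1, s4], s3], s2]


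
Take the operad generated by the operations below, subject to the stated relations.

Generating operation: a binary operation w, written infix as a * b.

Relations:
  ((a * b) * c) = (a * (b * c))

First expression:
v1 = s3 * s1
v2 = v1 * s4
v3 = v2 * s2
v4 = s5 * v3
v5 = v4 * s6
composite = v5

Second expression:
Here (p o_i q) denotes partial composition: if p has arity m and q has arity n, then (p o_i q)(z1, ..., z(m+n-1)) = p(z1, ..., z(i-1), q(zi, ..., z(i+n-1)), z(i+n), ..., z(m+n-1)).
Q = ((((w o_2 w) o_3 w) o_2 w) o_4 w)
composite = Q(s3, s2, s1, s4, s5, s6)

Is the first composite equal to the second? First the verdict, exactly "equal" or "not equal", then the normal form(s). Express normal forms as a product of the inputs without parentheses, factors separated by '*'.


Reducing the first expression gives s5 * s3 * s1 * s4 * s2 * s6
Reducing the second expression gives s3 * s2 * s1 * s4 * s5 * s6
The forms do not match — not equal.

not equal — first s5 * s3 * s1 * s4 * s2 * s6, second s3 * s2 * s1 * s4 * s5 * s6


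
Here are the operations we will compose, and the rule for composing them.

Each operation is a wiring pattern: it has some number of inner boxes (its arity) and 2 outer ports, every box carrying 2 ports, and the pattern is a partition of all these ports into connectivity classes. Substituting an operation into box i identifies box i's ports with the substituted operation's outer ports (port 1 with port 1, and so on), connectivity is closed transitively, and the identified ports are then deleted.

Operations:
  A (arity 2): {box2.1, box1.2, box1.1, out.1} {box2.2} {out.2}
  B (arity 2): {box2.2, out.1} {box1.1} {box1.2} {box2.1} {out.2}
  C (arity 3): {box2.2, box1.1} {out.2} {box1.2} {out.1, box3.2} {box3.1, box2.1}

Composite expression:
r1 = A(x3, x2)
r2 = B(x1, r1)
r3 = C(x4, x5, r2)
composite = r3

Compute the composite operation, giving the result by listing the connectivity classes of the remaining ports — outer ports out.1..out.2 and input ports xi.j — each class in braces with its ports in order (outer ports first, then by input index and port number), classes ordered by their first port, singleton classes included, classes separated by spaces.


{out.1} {out.2} {x1.1} {x1.2} {x2.1, x3.1, x3.2} {x2.2} {x4.1, x5.2} {x4.2} {x5.1}

Two ports join when wires chain via C-identified ports.
A over (x3, x2) gives {out.1, x2.1, x3.1, x3.2} {out.2} {x2.2}, out.j being that stage's outer ports
B over (x1, x3, x2) gives {out.1} {out.2} {x1.1} {x1.2} {x2.1, x3.1, x3.2} {x2.2}, out.j being that stage's outer ports
C over (x4, x5, x1, x3, x2) gives {out.1} {out.2} {x1.1} {x1.2} {x2.1, x3.1, x3.2} {x2.2} {x4.1, x5.2} {x4.2} {x5.1}, out.j being that stage's outer ports


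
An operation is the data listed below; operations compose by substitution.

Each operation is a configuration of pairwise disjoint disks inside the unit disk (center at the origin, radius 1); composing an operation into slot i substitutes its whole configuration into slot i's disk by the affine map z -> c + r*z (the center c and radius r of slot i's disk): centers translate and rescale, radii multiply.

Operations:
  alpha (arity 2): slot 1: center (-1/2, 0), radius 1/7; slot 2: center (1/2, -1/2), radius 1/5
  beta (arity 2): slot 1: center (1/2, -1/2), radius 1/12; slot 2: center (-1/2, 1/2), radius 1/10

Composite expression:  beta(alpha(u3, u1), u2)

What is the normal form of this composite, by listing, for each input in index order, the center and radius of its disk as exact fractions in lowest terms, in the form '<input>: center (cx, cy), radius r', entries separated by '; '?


u1: center (13/24, -13/24), radius 1/60; u2: center (-1/2, 1/2), radius 1/10; u3: center (11/24, -1/2), radius 1/84

Only the slot chain above each u matters under beta; compose those maps.
input u3: composing its 2 substitution steps yields center (11/24, -1/2), radius 1/84
input u1: composing its 2 substitution steps yields center (13/24, -13/24), radius 1/60
input u2: composing its 1 substitution step yields center (-1/2, 1/2), radius 1/10


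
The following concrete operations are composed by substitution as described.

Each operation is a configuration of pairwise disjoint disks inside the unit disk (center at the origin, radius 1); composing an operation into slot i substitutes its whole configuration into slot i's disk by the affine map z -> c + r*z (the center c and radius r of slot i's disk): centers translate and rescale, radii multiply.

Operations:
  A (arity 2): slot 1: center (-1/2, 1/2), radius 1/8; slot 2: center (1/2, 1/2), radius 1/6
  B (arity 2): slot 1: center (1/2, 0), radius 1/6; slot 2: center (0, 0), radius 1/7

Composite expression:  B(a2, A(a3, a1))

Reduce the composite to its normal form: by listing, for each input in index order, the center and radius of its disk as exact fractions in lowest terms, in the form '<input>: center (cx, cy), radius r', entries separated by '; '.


a1: center (1/14, 1/14), radius 1/42; a2: center (1/2, 0), radius 1/6; a3: center (-1/14, 1/14), radius 1/56

Affine substitution under B: radii multiply and a-centers shift.
input a2: composing its 1 substitution step yields center (1/2, 0), radius 1/6
input a3: composing its 2 substitution steps yields center (-1/14, 1/14), radius 1/56
input a1: composing its 2 substitution steps yields center (1/14, 1/14), radius 1/42


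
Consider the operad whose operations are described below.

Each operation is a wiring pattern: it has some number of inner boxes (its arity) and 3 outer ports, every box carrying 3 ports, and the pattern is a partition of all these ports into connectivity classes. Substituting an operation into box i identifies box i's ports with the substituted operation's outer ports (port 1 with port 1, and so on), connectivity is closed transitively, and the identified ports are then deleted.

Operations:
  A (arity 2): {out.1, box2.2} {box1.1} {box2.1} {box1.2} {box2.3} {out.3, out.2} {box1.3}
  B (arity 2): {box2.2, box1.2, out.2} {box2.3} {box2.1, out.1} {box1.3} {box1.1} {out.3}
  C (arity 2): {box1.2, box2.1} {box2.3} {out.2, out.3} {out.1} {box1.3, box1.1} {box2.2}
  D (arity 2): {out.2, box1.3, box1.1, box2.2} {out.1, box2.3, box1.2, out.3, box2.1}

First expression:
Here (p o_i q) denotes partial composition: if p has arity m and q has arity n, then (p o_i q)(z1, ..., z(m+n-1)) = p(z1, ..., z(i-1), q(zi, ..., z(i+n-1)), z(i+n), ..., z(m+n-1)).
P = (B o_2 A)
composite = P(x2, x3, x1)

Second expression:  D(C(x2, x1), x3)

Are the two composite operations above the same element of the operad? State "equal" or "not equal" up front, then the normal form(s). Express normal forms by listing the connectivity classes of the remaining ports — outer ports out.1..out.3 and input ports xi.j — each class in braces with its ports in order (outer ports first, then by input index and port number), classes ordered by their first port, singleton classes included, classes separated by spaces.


The first composite normalizes to {out.1, x1.2} {out.2, x2.2} {out.3} {x1.1} {x1.3} {x2.1} {x2.3} {x3.1} {x3.2} {x3.3}
The second composite normalizes to {out.1, out.2, out.3, x3.1, x3.2, x3.3} {x1.1, x2.2} {x1.2} {x1.3} {x2.1, x2.3}
The normal forms differ: not equal.

not equal — first {out.1, x1.2} {out.2, x2.2} {out.3} {x1.1} {x1.3} {x2.1} {x2.3} {x3.1} {x3.2} {x3.3}, second {out.1, out.2, out.3, x3.1, x3.2, x3.3} {x1.1, x2.2} {x1.2} {x1.3} {x2.1, x2.3}


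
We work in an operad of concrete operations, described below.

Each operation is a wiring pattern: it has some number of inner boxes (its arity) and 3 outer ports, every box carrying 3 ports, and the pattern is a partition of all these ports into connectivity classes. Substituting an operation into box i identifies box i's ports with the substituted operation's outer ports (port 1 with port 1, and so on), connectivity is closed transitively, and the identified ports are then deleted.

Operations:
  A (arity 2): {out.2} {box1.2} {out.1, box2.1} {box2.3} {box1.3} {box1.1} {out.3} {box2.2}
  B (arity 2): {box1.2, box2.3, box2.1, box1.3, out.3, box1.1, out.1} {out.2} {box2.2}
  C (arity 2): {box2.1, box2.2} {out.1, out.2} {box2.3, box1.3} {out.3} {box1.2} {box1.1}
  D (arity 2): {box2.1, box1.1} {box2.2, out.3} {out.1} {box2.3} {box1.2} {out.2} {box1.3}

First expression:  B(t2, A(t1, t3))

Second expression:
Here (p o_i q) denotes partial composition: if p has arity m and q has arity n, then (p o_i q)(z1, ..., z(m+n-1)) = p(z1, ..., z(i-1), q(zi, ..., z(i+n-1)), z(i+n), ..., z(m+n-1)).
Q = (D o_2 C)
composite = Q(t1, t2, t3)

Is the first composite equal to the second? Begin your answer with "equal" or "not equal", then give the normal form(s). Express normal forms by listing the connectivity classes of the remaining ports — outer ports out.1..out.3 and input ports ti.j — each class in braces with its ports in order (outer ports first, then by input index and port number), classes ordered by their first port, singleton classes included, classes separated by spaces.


Normal form of the first expression: {out.1, out.3, t2.1, t2.2, t2.3, t3.1} {out.2} {t1.1} {t1.2} {t1.3} {t3.2} {t3.3}
Normal form of the second expression: {out.1} {out.2} {out.3, t1.1} {t1.2} {t1.3} {t2.1} {t2.2} {t2.3, t3.3} {t3.1, t3.2}
The forms do not match — not equal.

not equal: they reduce to {out.1, out.3, t2.1, t2.2, t2.3, t3.1} {out.2} {t1.1} {t1.2} {t1.3} {t3.2} {t3.3} and {out.1} {out.2} {out.3, t1.1} {t1.2} {t1.3} {t2.1} {t2.2} {t2.3, t3.3} {t3.1, t3.2}


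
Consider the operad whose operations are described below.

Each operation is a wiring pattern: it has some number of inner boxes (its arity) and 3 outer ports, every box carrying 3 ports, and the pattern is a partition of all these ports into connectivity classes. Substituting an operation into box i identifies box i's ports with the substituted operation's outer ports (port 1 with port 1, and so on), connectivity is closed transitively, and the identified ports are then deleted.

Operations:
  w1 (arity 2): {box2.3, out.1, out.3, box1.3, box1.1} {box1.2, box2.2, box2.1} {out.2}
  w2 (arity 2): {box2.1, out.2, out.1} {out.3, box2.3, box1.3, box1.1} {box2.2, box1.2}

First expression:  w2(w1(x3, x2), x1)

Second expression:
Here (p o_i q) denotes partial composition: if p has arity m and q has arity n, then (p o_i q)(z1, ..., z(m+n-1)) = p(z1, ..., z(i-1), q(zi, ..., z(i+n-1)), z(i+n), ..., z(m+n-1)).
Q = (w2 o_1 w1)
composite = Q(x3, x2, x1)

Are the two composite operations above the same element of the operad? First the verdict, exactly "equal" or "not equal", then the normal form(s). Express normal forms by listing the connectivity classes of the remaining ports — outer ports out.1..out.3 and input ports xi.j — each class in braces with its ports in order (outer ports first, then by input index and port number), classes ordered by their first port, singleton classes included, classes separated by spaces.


equal; the common form is {out.1, out.2, x1.1} {out.3, x1.3, x2.3, x3.1, x3.3} {x1.2} {x2.1, x2.2, x3.2}


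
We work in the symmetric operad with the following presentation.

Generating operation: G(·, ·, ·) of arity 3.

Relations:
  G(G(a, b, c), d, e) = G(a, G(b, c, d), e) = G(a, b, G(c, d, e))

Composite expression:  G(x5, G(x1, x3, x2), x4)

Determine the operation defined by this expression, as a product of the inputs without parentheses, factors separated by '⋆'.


x5 ⋆ x1 ⋆ x3 ⋆ x2 ⋆ x4

All parenthesizations of G agree; list the x-inputs left to right.
G(x1, x3, x2) spells out as x1 ⋆ x3 ⋆ x2
G(x5, G(x1, x3, x2), x4) spells out as x5 ⋆ x1 ⋆ x3 ⋆ x2 ⋆ x4


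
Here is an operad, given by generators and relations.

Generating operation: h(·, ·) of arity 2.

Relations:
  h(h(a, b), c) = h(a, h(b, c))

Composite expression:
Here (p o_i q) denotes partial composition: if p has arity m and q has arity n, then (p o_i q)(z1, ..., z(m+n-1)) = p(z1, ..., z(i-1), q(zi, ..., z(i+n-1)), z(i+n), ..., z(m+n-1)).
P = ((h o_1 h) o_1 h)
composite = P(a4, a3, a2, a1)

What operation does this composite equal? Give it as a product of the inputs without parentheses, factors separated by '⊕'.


Key point: h is associative — brackets drop, the a-order remains.
h(a4, a3) reduces to a4 ⊕ a3
h(h(a4, a3), a2) reduces to a4 ⊕ a3 ⊕ a2
h(h(h(a4, a3), a2), a1) reduces to a4 ⊕ a3 ⊕ a2 ⊕ a1

a4 ⊕ a3 ⊕ a2 ⊕ a1


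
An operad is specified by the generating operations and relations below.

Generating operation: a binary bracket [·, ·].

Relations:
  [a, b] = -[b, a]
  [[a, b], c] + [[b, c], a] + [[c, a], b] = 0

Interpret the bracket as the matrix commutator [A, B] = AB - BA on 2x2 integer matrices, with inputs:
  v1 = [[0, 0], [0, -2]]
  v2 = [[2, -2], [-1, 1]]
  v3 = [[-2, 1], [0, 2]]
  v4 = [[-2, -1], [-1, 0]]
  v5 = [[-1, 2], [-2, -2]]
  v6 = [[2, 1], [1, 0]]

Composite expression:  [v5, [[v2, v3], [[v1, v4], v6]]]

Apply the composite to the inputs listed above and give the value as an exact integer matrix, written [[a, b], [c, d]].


[[-176, 128], [216, 176]]

[v2, v3] = [[1, -7], [4, -1]]
[v1, v4] = [[0, -2], [2, 0]]
[[v1, v4], v6] = [[-4, 4], [4, 4]]
[[v2, v3], [[v1, v4], v6]] = [[-44, -48], [-40, 44]]
[v5, [[v2, v3], [[v1, v4], v6]]] = [[-176, 128], [216, 176]]


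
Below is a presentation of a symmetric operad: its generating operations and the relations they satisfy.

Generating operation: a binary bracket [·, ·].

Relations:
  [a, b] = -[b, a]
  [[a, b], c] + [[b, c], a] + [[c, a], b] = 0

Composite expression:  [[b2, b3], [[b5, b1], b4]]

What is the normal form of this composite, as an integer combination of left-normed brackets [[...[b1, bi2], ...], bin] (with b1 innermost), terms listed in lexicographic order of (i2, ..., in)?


In the tensor algebra, words opening b1 carry the b1-anchored form.
Composite bracket: [[b2, b3], [[b5, b1], b4]]
Under [a, b] = ab - ba we get 16 signed associative words (2^4 = 16).
Only words starting with b1 matter:
  b1b5b4b2b3 (sign +1) contributes +[[[[b1, b5], b4], b2], b3]
  b1b5b4b3b2 (sign -1) contributes -[[[[b1, b5], b4], b3], b2]

[[[[b1, b5], b4], b2], b3] - [[[[b1, b5], b4], b3], b2]


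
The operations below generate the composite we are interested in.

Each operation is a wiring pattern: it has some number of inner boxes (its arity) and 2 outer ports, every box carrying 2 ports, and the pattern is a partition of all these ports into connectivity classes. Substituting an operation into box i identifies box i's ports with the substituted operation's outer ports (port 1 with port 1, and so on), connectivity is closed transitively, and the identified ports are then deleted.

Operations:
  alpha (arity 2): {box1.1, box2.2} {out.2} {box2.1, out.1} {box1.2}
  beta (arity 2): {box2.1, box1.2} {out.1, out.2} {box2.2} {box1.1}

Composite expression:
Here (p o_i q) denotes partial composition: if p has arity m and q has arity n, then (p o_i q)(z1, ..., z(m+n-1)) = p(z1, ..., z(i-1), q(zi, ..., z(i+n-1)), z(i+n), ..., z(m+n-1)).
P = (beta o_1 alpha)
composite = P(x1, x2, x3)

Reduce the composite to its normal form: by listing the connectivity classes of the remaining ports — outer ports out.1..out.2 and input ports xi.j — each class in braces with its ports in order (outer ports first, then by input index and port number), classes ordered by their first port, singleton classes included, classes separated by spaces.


{out.1, out.2} {x1.1, x2.2} {x1.2} {x2.1} {x3.1} {x3.2}


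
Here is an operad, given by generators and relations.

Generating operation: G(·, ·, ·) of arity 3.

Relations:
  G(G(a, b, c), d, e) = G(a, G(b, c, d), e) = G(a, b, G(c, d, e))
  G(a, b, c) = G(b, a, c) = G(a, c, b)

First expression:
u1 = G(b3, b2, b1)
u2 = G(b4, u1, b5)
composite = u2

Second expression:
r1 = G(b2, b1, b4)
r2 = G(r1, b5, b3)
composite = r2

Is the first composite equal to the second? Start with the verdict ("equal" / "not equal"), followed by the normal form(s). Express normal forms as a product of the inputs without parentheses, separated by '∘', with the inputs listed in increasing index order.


Normal form of the first expression: b1 ∘ b2 ∘ b3 ∘ b4 ∘ b5
Normal form of the second expression: b1 ∘ b2 ∘ b3 ∘ b4 ∘ b5
One common form — equal.

equal — both sides give b1 ∘ b2 ∘ b3 ∘ b4 ∘ b5


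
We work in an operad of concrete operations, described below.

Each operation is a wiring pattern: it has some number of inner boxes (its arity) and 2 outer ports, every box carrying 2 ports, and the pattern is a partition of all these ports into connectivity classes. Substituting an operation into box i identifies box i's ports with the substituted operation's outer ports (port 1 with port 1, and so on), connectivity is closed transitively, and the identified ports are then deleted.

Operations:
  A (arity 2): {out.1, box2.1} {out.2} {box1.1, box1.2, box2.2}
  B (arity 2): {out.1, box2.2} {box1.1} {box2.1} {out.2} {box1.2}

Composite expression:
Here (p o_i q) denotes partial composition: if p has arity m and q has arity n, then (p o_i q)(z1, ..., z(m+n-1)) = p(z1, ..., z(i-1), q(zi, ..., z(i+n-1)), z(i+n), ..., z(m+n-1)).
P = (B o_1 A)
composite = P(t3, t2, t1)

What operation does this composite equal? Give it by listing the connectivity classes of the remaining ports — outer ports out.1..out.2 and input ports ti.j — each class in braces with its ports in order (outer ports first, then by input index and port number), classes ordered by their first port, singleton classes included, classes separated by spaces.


Connectivity passes through glued B-boundaries; trace each wire chain.
the subtree at A composes to {out.1, t2.1} {out.2} {t2.2, t3.1, t3.2} on (t3, t2); out.j = own outer ports
the subtree at B composes to {out.1, t1.2} {out.2} {t1.1} {t2.1} {t2.2, t3.1, t3.2} on (t3, t2, t1); out.j = own outer ports

{out.1, t1.2} {out.2} {t1.1} {t2.1} {t2.2, t3.1, t3.2}


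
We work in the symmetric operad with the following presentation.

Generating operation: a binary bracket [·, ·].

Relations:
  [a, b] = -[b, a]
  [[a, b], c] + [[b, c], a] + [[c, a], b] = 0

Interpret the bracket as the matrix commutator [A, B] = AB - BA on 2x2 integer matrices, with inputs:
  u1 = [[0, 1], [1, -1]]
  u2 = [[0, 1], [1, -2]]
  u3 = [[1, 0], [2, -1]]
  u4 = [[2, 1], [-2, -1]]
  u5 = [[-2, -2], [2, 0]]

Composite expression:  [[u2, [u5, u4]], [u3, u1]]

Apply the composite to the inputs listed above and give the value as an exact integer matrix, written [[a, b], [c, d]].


[[0, 8], [0, 0]]


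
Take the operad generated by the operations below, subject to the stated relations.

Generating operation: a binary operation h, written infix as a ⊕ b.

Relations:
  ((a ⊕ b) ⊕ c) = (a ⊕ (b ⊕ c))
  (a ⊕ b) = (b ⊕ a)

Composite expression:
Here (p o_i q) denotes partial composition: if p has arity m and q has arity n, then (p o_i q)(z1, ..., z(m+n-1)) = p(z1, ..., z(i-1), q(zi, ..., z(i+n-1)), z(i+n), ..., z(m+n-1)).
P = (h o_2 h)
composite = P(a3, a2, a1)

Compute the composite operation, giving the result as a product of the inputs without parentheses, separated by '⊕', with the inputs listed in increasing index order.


With h associative and commutative, the a-input set is all that matters.
(a2 ⊕ a1) flattens to a2 ⊕ a1
(a3 ⊕ (a2 ⊕ a1)) flattens to a3 ⊕ a2 ⊕ a1
rearranged into index order: a1 ⊕ a2 ⊕ a3

a1 ⊕ a2 ⊕ a3


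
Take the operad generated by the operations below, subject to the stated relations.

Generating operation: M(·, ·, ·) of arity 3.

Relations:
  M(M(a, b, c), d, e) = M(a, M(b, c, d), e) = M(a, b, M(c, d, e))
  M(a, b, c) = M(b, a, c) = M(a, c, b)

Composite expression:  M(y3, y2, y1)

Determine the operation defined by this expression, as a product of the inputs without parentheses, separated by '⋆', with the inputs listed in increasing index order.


Any arrangement under M is one operation, so sort the y-inputs.
M(y3, y2, y1) flattens to y3 ⋆ y2 ⋆ y1
commutativity sorts the factors: y1 ⋆ y2 ⋆ y3

y1 ⋆ y2 ⋆ y3


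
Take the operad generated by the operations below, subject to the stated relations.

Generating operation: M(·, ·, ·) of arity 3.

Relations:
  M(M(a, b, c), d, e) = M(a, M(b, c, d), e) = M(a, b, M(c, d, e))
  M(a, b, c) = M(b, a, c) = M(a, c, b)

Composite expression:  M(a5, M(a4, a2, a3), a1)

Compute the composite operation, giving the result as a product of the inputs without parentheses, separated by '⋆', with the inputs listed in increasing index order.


a1 ⋆ a2 ⋆ a3 ⋆ a4 ⋆ a5

Reordering under M is free, so list the a-inputs canonically.
M(a4, a2, a3) reduces to a4 ⋆ a2 ⋆ a3
M(a5, M(a4, a2, a3), a1) reduces to a5 ⋆ a4 ⋆ a2 ⋆ a3 ⋆ a1
putting the inputs in ascending order: a1 ⋆ a2 ⋆ a3 ⋆ a4 ⋆ a5


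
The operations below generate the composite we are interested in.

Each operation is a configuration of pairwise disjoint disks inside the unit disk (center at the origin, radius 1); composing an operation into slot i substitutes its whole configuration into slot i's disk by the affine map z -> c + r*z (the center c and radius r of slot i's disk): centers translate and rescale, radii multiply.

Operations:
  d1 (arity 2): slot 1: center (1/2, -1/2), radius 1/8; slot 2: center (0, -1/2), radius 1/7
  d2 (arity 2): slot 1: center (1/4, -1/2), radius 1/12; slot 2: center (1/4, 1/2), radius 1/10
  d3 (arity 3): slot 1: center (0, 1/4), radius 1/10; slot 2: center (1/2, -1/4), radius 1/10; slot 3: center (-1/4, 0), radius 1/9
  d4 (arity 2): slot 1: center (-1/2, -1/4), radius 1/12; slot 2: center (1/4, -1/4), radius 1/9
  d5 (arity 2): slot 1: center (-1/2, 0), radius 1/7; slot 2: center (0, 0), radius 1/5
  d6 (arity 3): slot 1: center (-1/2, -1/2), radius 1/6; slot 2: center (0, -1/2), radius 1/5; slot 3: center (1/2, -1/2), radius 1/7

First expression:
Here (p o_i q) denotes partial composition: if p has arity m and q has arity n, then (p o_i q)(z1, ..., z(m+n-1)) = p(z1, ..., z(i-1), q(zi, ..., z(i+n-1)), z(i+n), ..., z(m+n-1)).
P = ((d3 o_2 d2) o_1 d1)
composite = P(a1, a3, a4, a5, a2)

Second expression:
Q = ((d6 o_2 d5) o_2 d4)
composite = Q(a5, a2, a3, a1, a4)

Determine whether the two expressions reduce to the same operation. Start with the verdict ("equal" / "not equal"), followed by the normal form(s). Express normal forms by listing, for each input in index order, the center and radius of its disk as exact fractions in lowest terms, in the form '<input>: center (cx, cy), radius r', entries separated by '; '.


Reducing the first expression gives a1: center (1/20, 1/5), radius 1/80; a2: center (-1/4, 0), radius 1/9; a3: center (0, 1/5), radius 1/70; a4: center (21/40, -3/10), radius 1/120; a5: center (21/40, -1/5), radius 1/100
Reducing the second expression gives a1: center (0, -1/2), radius 1/25; a2: center (-4/35, -71/140), radius 1/420; a3: center (-13/140, -71/140), radius 1/315; a4: center (1/2, -1/2), radius 1/7; a5: center (-1/2, -1/2), radius 1/6
No match — not equal.

not equal: they reduce to a1: center (1/20, 1/5), radius 1/80; a2: center (-1/4, 0), radius 1/9; a3: center (0, 1/5), radius 1/70; a4: center (21/40, -3/10), radius 1/120; a5: center (21/40, -1/5), radius 1/100 and a1: center (0, -1/2), radius 1/25; a2: center (-4/35, -71/140), radius 1/420; a3: center (-13/140, -71/140), radius 1/315; a4: center (1/2, -1/2), radius 1/7; a5: center (-1/2, -1/2), radius 1/6


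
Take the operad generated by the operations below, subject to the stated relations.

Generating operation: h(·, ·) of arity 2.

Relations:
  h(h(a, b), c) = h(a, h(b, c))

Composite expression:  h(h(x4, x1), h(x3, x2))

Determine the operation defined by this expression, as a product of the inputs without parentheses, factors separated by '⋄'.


x4 ⋄ x1 ⋄ x3 ⋄ x2


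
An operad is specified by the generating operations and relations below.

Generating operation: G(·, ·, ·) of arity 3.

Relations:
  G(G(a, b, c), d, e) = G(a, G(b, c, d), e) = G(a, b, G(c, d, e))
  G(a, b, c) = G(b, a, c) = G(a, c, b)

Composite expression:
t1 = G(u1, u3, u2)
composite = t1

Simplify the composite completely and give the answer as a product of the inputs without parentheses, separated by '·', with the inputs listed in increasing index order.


u1 · u2 · u3

Key point: G commutes, so take the u-inputs in any fixed order.
G(u1, u3, u2) unparenthesizes to u1 · u3 · u2
reordering the factors by index: u1 · u2 · u3


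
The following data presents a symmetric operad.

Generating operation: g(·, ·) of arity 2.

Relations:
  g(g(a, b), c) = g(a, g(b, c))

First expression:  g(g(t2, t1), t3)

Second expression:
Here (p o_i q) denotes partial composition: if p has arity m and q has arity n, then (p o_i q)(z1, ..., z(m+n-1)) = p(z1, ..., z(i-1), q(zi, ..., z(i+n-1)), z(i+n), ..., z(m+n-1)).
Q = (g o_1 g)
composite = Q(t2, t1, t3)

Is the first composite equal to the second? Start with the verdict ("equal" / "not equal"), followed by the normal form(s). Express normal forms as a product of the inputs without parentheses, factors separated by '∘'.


equal — both sides give t2 ∘ t1 ∘ t3

Reducing the first expression gives t2 ∘ t1 ∘ t3
Reducing the second expression gives t2 ∘ t1 ∘ t3
Identical normal forms: equal.


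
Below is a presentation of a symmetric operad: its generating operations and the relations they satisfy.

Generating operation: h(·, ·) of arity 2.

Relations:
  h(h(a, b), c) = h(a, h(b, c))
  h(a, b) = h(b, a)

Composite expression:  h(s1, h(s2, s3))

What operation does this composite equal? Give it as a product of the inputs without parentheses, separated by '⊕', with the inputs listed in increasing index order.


s1 ⊕ s2 ⊕ s3

Key point: h commutes, so take the s-inputs in any fixed order.
h(s2, s3) linearizes to s2 ⊕ s3
h(s1, h(s2, s3)) linearizes to s1 ⊕ s2 ⊕ s3
rearranged into index order: s1 ⊕ s2 ⊕ s3
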